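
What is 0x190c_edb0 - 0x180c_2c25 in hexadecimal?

0x100c18b

Subtract column by column in base 16:
  0-5 → b (borrow)
  b-2-1 → 8
  d-c → 1
  e-2 → c
  c-c → 0
  0-0 → 0
  9-8 → 1
  1-1 → 0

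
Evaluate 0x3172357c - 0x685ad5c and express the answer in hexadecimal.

0x2aec8820

Subtract column by column in base 16:
  c-c → 0
  7-5 → 2
  5-d → 8 (borrow)
  3-a-1 → 8 (borrow)
  2-5-1 → c (borrow)
  7-8-1 → e (borrow)
  1-6-1 → a (borrow)
  3-0-1 → 2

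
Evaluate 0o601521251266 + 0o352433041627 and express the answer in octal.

0o1154154313115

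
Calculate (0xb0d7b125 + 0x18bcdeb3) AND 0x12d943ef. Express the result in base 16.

0x9003c8

Add column by column in base 16, right to left:
  5+3 = 8
  2+b = d
  1+e = f
  b+d = 8 carry 1
  7+c+1 = 4 carry 1
  d+b+1 = 9 carry 1
  0+8+1 = 9
  b+1 = c
Sum = 0xc9948fd8; now AND with 0x12d943ef:
  c&1=0, 9&2=0, 9&d=9, 4&9=0, 8&4=0, f&3=3, d&e=c, 8&f=8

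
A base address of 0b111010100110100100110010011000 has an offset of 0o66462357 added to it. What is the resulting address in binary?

0b111011011101001011000110000111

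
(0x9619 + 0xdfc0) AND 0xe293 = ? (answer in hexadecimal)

Add column by column in base 16, right to left:
  9+0 = 9
  1+c = d
  6+f = 5 carry 1
  9+d+1 = 7 carry 1
  final carry 1
Sum = 0x175d9; now AND with 0xe293:
  1&0=0, 7&e=6, 5&2=0, d&9=9, 9&3=1

0x6091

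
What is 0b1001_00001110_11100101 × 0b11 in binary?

Multiply each base-2 digit by 3, carrying:
  1×3 = 3 → write 1 carry 1
  0×3+1 = 1 → write 1
  1×3 = 3 → write 1 carry 1
  0×3+1 = 1 → write 1
  0×3 = 0 → write 0
  1×3 = 3 → write 1 carry 1
  1×3+1 = 4 → write 0 carry 2
  1×3+2 = 5 → write 1 carry 2
  0×3+2 = 2 → write 0 carry 1
  1×3+1 = 4 → write 0 carry 2
  1×3+2 = 5 → write 1 carry 2
  1×3+2 = 5 → write 1 carry 2
  0×3+2 = 2 → write 0 carry 1
  0×3+1 = 1 → write 1
  0×3 = 0 → write 0
  0×3 = 0 → write 0
  1×3 = 3 → write 1 carry 1
  0×3+1 = 1 → write 1
  0×3 = 0 → write 0
  1×3 = 3 → write 1 carry 1
  remaining carry: 1

0b110110010110010101111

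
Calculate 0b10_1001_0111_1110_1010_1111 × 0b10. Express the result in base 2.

0b10100101111110101011110

Multiply each base-2 digit by 2, carrying:
  1×2 = 2 → write 0 carry 1
  1×2+1 = 3 → write 1 carry 1
  1×2+1 = 3 → write 1 carry 1
  1×2+1 = 3 → write 1 carry 1
  0×2+1 = 1 → write 1
  1×2 = 2 → write 0 carry 1
  0×2+1 = 1 → write 1
  1×2 = 2 → write 0 carry 1
  0×2+1 = 1 → write 1
  1×2 = 2 → write 0 carry 1
  1×2+1 = 3 → write 1 carry 1
  1×2+1 = 3 → write 1 carry 1
  1×2+1 = 3 → write 1 carry 1
  1×2+1 = 3 → write 1 carry 1
  1×2+1 = 3 → write 1 carry 1
  0×2+1 = 1 → write 1
  1×2 = 2 → write 0 carry 1
  0×2+1 = 1 → write 1
  0×2 = 0 → write 0
  1×2 = 2 → write 0 carry 1
  0×2+1 = 1 → write 1
  1×2 = 2 → write 0 carry 1
  remaining carry: 1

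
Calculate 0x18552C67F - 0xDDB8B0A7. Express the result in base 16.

0xA79A15D8

Subtract column by column in base 16:
  F-7 → 8
  7-A → D (borrow)
  6-0-1 → 5
  C-B → 1
  2-8 → A (borrow)
  5-B-1 → 9 (borrow)
  5-D-1 → 7 (borrow)
  8-D-1 → A (borrow)
  1-0-1 → 0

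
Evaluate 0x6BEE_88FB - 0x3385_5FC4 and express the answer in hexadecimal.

Subtract column by column in base 16:
  B-4 → 7
  F-C → 3
  8-F → 9 (borrow)
  8-5-1 → 2
  E-5 → 9
  E-8 → 6
  B-3 → 8
  6-3 → 3

0x38692937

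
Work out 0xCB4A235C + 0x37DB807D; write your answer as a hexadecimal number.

0x10325A3D9

Add column by column in base 16, right to left:
  C+D = 9 carry 1
  5+7+1 = D
  3+0 = 3
  2+8 = A
  A+B = 5 carry 1
  4+D+1 = 2 carry 1
  B+7+1 = 3 carry 1
  C+3+1 = 0 carry 1
  final carry 1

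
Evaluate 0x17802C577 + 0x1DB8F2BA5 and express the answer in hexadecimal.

0x35391F11C

Add column by column in base 16, right to left:
  7+5 = C
  7+A = 1 carry 1
  5+B+1 = 1 carry 1
  C+2+1 = F
  2+F = 1 carry 1
  0+8+1 = 9
  8+B = 3 carry 1
  7+D+1 = 5 carry 1
  1+1+1 = 3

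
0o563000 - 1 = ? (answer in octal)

The trailing 3 digits are 0, so subtracting 1 borrows through: they become 7 and the next digit up decrements.

0o562777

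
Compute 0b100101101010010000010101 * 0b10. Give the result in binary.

0b1001011010100100000101010

Multiply each base-2 digit by 2, carrying:
  1×2 = 2 → write 0 carry 1
  0×2+1 = 1 → write 1
  1×2 = 2 → write 0 carry 1
  0×2+1 = 1 → write 1
  1×2 = 2 → write 0 carry 1
  0×2+1 = 1 → write 1
  0×2 = 0 → write 0
  0×2 = 0 → write 0
  0×2 = 0 → write 0
  0×2 = 0 → write 0
  1×2 = 2 → write 0 carry 1
  0×2+1 = 1 → write 1
  0×2 = 0 → write 0
  1×2 = 2 → write 0 carry 1
  0×2+1 = 1 → write 1
  1×2 = 2 → write 0 carry 1
  0×2+1 = 1 → write 1
  1×2 = 2 → write 0 carry 1
  1×2+1 = 3 → write 1 carry 1
  0×2+1 = 1 → write 1
  1×2 = 2 → write 0 carry 1
  0×2+1 = 1 → write 1
  0×2 = 0 → write 0
  1×2 = 2 → write 0 carry 1
  remaining carry: 1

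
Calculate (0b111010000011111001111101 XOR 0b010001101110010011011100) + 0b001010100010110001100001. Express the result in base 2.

0b110110010000011100000010

First 0b111010000011111001111101 XOR 0b010001101110010011011100 = 0b101011101101101010100001.
Add column by column in base 2, right to left:
  1+1 = 0 carry 1
  0+0+1 = 1
  0+0 = 0
  0+0 = 0
  0+0 = 0
  1+1 = 0 carry 1
  0+1+1 = 0 carry 1
  1+0+1 = 0 carry 1
  0+0+1 = 1
  1+0 = 1
  0+1 = 1
  1+1 = 0 carry 1
  1+0+1 = 0 carry 1
  0+1+1 = 0 carry 1
  1+0+1 = 0 carry 1
  1+0+1 = 0 carry 1
  0+0+1 = 1
  1+1 = 0 carry 1
  1+0+1 = 0 carry 1
  1+1+1 = 1 carry 1
  0+0+1 = 1
  1+1 = 0 carry 1
  0+0+1 = 1
  1+0 = 1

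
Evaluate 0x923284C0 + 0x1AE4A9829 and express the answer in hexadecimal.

0x2407D1CE9

Add column by column in base 16, right to left:
  0+9 = 9
  C+2 = E
  4+8 = C
  8+9 = 1 carry 1
  2+A+1 = D
  3+4 = 7
  2+E = 0 carry 1
  9+A+1 = 4 carry 1
  0+1+1 = 2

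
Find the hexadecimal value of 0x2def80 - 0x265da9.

0x791d7

Subtract column by column in base 16:
  0-9 → 7 (borrow)
  8-a-1 → d (borrow)
  f-d-1 → 1
  e-5 → 9
  d-6 → 7
  2-2 → 0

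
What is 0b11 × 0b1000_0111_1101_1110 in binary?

0b11001011110011010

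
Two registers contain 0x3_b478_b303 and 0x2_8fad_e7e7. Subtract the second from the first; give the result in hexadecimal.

Subtract column by column in base 16:
  3-7 → c (borrow)
  0-e-1 → 1 (borrow)
  3-7-1 → b (borrow)
  b-e-1 → c (borrow)
  8-d-1 → a (borrow)
  7-a-1 → c (borrow)
  4-f-1 → 4 (borrow)
  b-8-1 → 2
  3-2 → 1

0x124cacb1c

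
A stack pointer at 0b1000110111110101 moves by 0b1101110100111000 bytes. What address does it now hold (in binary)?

Add column by column in base 2, right to left:
  1+0 = 1
  0+0 = 0
  1+0 = 1
  0+1 = 1
  1+1 = 0 carry 1
  1+1+1 = 1 carry 1
  1+0+1 = 0 carry 1
  1+0+1 = 0 carry 1
  1+1+1 = 1 carry 1
  0+0+1 = 1
  1+1 = 0 carry 1
  1+1+1 = 1 carry 1
  0+1+1 = 0 carry 1
  0+0+1 = 1
  0+1 = 1
  1+1 = 0 carry 1
  final carry 1

0b10110101100101101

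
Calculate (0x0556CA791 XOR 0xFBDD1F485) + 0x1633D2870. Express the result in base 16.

First 0x0556CA791 XOR 0xFBDD1F485 = 0xFE8BD5314.
Add column by column in base 16, right to left:
  4+0 = 4
  1+7 = 8
  3+8 = B
  5+2 = 7
  D+D = A carry 1
  B+3+1 = F
  8+3 = B
  E+6 = 4 carry 1
  F+1+1 = 1 carry 1
  final carry 1

0x114BFA7B84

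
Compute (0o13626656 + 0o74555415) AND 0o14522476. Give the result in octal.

0o10400072

Add column by column in base 8, right to left:
  6+5 = 3 carry 1
  5+1+1 = 7
  6+4 = 2 carry 1
  6+5+1 = 4 carry 1
  2+5+1 = 0 carry 1
  6+5+1 = 4 carry 1
  3+4+1 = 0 carry 1
  1+7+1 = 1 carry 1
  final carry 1
Sum = 0o110404273; now AND with 0o14522476:
  1&0=0, 1&1=1, 0&4=0, 4&5=4, 0&2=0, 4&2=0, 2&4=0, 7&7=7, 3&6=2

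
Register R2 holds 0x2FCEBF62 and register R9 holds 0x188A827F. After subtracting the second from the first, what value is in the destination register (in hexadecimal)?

0x17443CE3

Subtract column by column in base 16:
  2-F → 3 (borrow)
  6-7-1 → E (borrow)
  F-2-1 → C
  B-8 → 3
  E-A → 4
  C-8 → 4
  F-8 → 7
  2-1 → 1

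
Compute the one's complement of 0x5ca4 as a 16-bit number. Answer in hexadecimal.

Each hex digit d becomes f−d:
  5→a, c→3, a→5, 4→b

0xa35b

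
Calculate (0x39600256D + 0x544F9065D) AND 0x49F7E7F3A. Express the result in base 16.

0x9A782B0A

Add column by column in base 16, right to left:
  D+D = A carry 1
  6+5+1 = C
  5+6 = B
  2+0 = 2
  0+9 = 9
  0+F = F
  6+4 = A
  9+4 = D
  3+5 = 8
Sum = 0x8DAF92BCA; now AND with 0x49F7E7F3A:
  8&4=0, D&9=9, A&F=A, F&7=7, 9&E=8, 2&7=2, B&F=B, C&3=0, A&A=A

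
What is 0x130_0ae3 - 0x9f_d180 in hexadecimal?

0x903963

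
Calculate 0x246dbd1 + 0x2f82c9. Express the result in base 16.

0x2765e9a

Add column by column in base 16, right to left:
  1+9 = a
  d+c = 9 carry 1
  b+2+1 = e
  d+8 = 5 carry 1
  6+f+1 = 6 carry 1
  4+2+1 = 7
  2+0 = 2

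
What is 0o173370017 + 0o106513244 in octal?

Add column by column in base 8, right to left:
  7+4 = 3 carry 1
  1+4+1 = 6
  0+2 = 2
  0+3 = 3
  7+1 = 0 carry 1
  3+5+1 = 1 carry 1
  3+6+1 = 2 carry 1
  7+0+1 = 0 carry 1
  1+1+1 = 3

0o302103263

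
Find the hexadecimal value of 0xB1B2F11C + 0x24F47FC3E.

Add column by column in base 16, right to left:
  C+E = A carry 1
  1+3+1 = 5
  1+C = D
  F+F = E carry 1
  2+7+1 = A
  B+4 = F
  1+F = 0 carry 1
  B+4+1 = 0 carry 1
  0+2+1 = 3

0x300FAED5A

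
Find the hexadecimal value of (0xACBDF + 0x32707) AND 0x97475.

Add column by column in base 16, right to left:
  F+7 = 6 carry 1
  D+0+1 = E
  B+7 = 2 carry 1
  C+2+1 = F
  A+3 = D
Sum = 0xDF2E6; now AND with 0x97475:
  D&9=9, F&7=7, 2&4=0, E&7=6, 6&5=4

0x97064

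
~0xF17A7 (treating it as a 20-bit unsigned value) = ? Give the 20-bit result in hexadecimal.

0x0E858

Each hex digit d becomes F−d:
  F→0, 1→E, 7→8, A→5, 7→8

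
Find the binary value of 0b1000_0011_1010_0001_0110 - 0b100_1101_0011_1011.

Subtract column by column in base 2:
  0-1 → 1 (borrow)
  1-1-1 → 1 (borrow)
  1-0-1 → 0
  0-1 → 1 (borrow)
  1-1-1 → 1 (borrow)
  0-1-1 → 0 (borrow)
  0-0-1 → 1 (borrow)
  0-0-1 → 1 (borrow)
  0-1-1 → 0 (borrow)
  1-0-1 → 0
  0-1 → 1 (borrow)
  1-1-1 → 1 (borrow)
  1-0-1 → 0
  1-0 → 1
  0-1 → 1 (borrow)
  0-0-1 → 1 (borrow)
  0-0-1 → 1 (borrow)
  0-0-1 → 1 (borrow)
  0-0-1 → 1 (borrow)
  1-0-1 → 0

0b1111110110011011011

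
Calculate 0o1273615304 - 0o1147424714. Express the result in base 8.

0o124170370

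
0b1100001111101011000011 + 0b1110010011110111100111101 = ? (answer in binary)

0b1111110101110101000000000

Add column by column in base 2, right to left:
  1+1 = 0 carry 1
  1+0+1 = 0 carry 1
  0+1+1 = 0 carry 1
  0+1+1 = 0 carry 1
  0+1+1 = 0 carry 1
  0+1+1 = 0 carry 1
  1+0+1 = 0 carry 1
  1+0+1 = 0 carry 1
  0+1+1 = 0 carry 1
  1+1+1 = 1 carry 1
  0+1+1 = 0 carry 1
  1+1+1 = 1 carry 1
  1+0+1 = 0 carry 1
  1+1+1 = 1 carry 1
  1+1+1 = 1 carry 1
  1+1+1 = 1 carry 1
  0+1+1 = 0 carry 1
  0+0+1 = 1
  0+0 = 0
  0+1 = 1
  1+0 = 1
  1+0 = 1
  0+1 = 1
  0+1 = 1
  0+1 = 1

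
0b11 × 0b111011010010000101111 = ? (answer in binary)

0b10110001110110010001101

Multiply each base-2 digit by 3, carrying:
  1×3 = 3 → write 1 carry 1
  1×3+1 = 4 → write 0 carry 2
  1×3+2 = 5 → write 1 carry 2
  1×3+2 = 5 → write 1 carry 2
  0×3+2 = 2 → write 0 carry 1
  1×3+1 = 4 → write 0 carry 2
  0×3+2 = 2 → write 0 carry 1
  0×3+1 = 1 → write 1
  0×3 = 0 → write 0
  0×3 = 0 → write 0
  1×3 = 3 → write 1 carry 1
  0×3+1 = 1 → write 1
  0×3 = 0 → write 0
  1×3 = 3 → write 1 carry 1
  0×3+1 = 1 → write 1
  1×3 = 3 → write 1 carry 1
  1×3+1 = 4 → write 0 carry 2
  0×3+2 = 2 → write 0 carry 1
  1×3+1 = 4 → write 0 carry 2
  1×3+2 = 5 → write 1 carry 2
  1×3+2 = 5 → write 1 carry 2
  remaining carry: 10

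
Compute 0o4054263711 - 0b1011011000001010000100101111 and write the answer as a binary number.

0b10101010100001100011010011010

0o4054263711 = 0b100000101100010110011111001001 in binary.
Subtract column by column in base 2:
  1-1 → 0
  0-1 → 1 (borrow)
  0-1-1 → 0 (borrow)
  1-1-1 → 1 (borrow)
  0-0-1 → 1 (borrow)
  0-1-1 → 0 (borrow)
  1-0-1 → 0
  1-0 → 1
  1-1 → 0
  1-0 → 1
  1-0 → 1
  0-0 → 0
  0-0 → 0
  1-1 → 0
  1-0 → 1
  0-1 → 1 (borrow)
  1-0-1 → 0
  0-0 → 0
  0-0 → 0
  0-0 → 0
  1-0 → 1
  1-1 → 0
  0-1 → 1 (borrow)
  1-0-1 → 0
  0-1 → 1 (borrow)
  0-1-1 → 0 (borrow)
  0-0-1 → 1 (borrow)
  0-1-1 → 0 (borrow)
  0-0-1 → 1 (borrow)
  1-0-1 → 0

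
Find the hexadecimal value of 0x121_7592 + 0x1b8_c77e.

0x2da3d10

Add column by column in base 16, right to left:
  2+e = 0 carry 1
  9+7+1 = 1 carry 1
  5+7+1 = d
  7+c = 3 carry 1
  1+8+1 = a
  2+b = d
  1+1 = 2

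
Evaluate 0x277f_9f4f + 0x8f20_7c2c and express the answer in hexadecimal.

0xb6a01b7b

Add column by column in base 16, right to left:
  f+c = b carry 1
  4+2+1 = 7
  f+c = b carry 1
  9+7+1 = 1 carry 1
  f+0+1 = 0 carry 1
  7+2+1 = a
  7+f = 6 carry 1
  2+8+1 = b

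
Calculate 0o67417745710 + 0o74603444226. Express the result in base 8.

0o164223412136

Add column by column in base 8, right to left:
  0+6 = 6
  1+2 = 3
  7+2 = 1 carry 1
  5+4+1 = 2 carry 1
  4+4+1 = 1 carry 1
  7+4+1 = 4 carry 1
  7+3+1 = 3 carry 1
  1+0+1 = 2
  4+6 = 2 carry 1
  7+4+1 = 4 carry 1
  6+7+1 = 6 carry 1
  final carry 1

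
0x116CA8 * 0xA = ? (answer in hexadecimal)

Multiply each base-16 digit by 10, carrying:
  8×10 = 80 → write 0 carry 5
  A×10+5 = 105 → write 9 carry 6
  C×10+6 = 126 → write E carry 7
  6×10+7 = 67 → write 3 carry 4
  1×10+4 = 14 → write E
  1×10 = 10 → write A

0xAE3E90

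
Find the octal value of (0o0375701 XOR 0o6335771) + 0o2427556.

0o10467646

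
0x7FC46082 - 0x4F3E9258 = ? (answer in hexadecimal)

0x3085CE2A

Subtract column by column in base 16:
  2-8 → A (borrow)
  8-5-1 → 2
  0-2 → E (borrow)
  6-9-1 → C (borrow)
  4-E-1 → 5 (borrow)
  C-3-1 → 8
  F-F → 0
  7-4 → 3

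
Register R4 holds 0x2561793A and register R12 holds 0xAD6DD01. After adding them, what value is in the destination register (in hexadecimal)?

Add column by column in base 16, right to left:
  A+1 = B
  3+0 = 3
  9+D = 6 carry 1
  7+D+1 = 5 carry 1
  1+6+1 = 8
  6+D = 3 carry 1
  5+A+1 = 0 carry 1
  2+0+1 = 3

0x3038563B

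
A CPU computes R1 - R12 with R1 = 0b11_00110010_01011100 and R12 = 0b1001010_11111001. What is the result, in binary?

Subtract column by column in base 2:
  0-1 → 1 (borrow)
  0-0-1 → 1 (borrow)
  1-0-1 → 0
  1-1 → 0
  1-1 → 0
  0-1 → 1 (borrow)
  1-1-1 → 1 (borrow)
  0-1-1 → 0 (borrow)
  0-0-1 → 1 (borrow)
  1-1-1 → 1 (borrow)
  0-0-1 → 1 (borrow)
  0-1-1 → 0 (borrow)
  1-0-1 → 0
  1-0 → 1
  0-1 → 1 (borrow)
  0-0-1 → 1 (borrow)
  1-0-1 → 0
  1-0 → 1

0b101110011101100011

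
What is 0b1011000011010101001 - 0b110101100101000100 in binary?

Subtract column by column in base 2:
  1-0 → 1
  0-0 → 0
  0-1 → 1 (borrow)
  1-0-1 → 0
  0-0 → 0
  1-0 → 1
  0-1 → 1 (borrow)
  1-0-1 → 0
  0-1 → 1 (borrow)
  1-0-1 → 0
  1-0 → 1
  0-1 → 1 (borrow)
  0-1-1 → 0 (borrow)
  0-0-1 → 1 (borrow)
  0-1-1 → 0 (borrow)
  1-0-1 → 0
  1-1 → 0
  0-1 → 1 (borrow)
  1-0-1 → 0

0b100010110101100101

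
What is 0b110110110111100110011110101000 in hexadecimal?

Group the bits into nibbles: 0011 0110 1101 1110 0110 0111 1010 1000 → 36de67a8.

0x36de67a8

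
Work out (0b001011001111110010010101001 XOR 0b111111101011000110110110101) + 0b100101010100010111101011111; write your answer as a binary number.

First 0b001011001111110010010101001 XOR 0b111111101011000110110110101 = 0b110100100100110100100011100.
Add column by column in base 2, right to left:
  0+1 = 1
  0+1 = 1
  1+1 = 0 carry 1
  1+1+1 = 1 carry 1
  1+1+1 = 1 carry 1
  0+0+1 = 1
  0+1 = 1
  0+0 = 0
  1+1 = 0 carry 1
  0+1+1 = 0 carry 1
  0+1+1 = 0 carry 1
  1+1+1 = 1 carry 1
  0+0+1 = 1
  1+1 = 0 carry 1
  1+0+1 = 0 carry 1
  0+0+1 = 1
  0+0 = 0
  1+1 = 0 carry 1
  0+0+1 = 1
  0+1 = 1
  1+0 = 1
  0+1 = 1
  0+0 = 0
  1+1 = 0 carry 1
  0+0+1 = 1
  1+0 = 1
  1+1 = 0 carry 1
  final carry 1

0b1011001111001001100001111011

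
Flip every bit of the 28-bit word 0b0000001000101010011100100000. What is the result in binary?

0b1111110111010101100011011111

Invert each bit: 0000001000101010011100100000 → 1111110111010101100011011111.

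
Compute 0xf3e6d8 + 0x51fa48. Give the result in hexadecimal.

Add column by column in base 16, right to left:
  8+8 = 0 carry 1
  d+4+1 = 2 carry 1
  6+a+1 = 1 carry 1
  e+f+1 = e carry 1
  3+1+1 = 5
  f+5 = 4 carry 1
  final carry 1

0x145e120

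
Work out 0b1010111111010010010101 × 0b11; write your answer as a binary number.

0b100000111101110110111111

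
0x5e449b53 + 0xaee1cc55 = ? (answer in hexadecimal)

0x10d2667a8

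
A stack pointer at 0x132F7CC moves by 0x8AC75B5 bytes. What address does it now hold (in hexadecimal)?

0x9DF6D81

Add column by column in base 16, right to left:
  C+5 = 1 carry 1
  C+B+1 = 8 carry 1
  7+5+1 = D
  F+7 = 6 carry 1
  2+C+1 = F
  3+A = D
  1+8 = 9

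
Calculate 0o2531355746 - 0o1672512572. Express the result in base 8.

0o636643154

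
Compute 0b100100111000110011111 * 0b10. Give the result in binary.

Multiply each base-2 digit by 2, carrying:
  1×2 = 2 → write 0 carry 1
  1×2+1 = 3 → write 1 carry 1
  1×2+1 = 3 → write 1 carry 1
  1×2+1 = 3 → write 1 carry 1
  1×2+1 = 3 → write 1 carry 1
  0×2+1 = 1 → write 1
  0×2 = 0 → write 0
  1×2 = 2 → write 0 carry 1
  1×2+1 = 3 → write 1 carry 1
  0×2+1 = 1 → write 1
  0×2 = 0 → write 0
  0×2 = 0 → write 0
  1×2 = 2 → write 0 carry 1
  1×2+1 = 3 → write 1 carry 1
  1×2+1 = 3 → write 1 carry 1
  0×2+1 = 1 → write 1
  0×2 = 0 → write 0
  1×2 = 2 → write 0 carry 1
  0×2+1 = 1 → write 1
  0×2 = 0 → write 0
  1×2 = 2 → write 0 carry 1
  remaining carry: 1

0b1001001110001100111110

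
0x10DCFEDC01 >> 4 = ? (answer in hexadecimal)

0x10DCFEDC0

Shifting right by 4 bits = 1 hex digit: drop the last 1.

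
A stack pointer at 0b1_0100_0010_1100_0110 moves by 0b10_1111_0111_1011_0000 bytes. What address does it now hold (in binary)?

0b1000011101001110110

Add column by column in base 2, right to left:
  0+0 = 0
  1+0 = 1
  1+0 = 1
  0+0 = 0
  0+1 = 1
  0+1 = 1
  1+0 = 1
  1+1 = 0 carry 1
  0+1+1 = 0 carry 1
  1+1+1 = 1 carry 1
  0+1+1 = 0 carry 1
  0+0+1 = 1
  0+1 = 1
  0+1 = 1
  1+1 = 0 carry 1
  0+1+1 = 0 carry 1
  1+0+1 = 0 carry 1
  0+1+1 = 0 carry 1
  final carry 1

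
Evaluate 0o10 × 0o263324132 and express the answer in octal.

0o2633241320

Multiply each base-8 digit by 8, carrying:
  2×8 = 16 → write 0 carry 2
  3×8+2 = 26 → write 2 carry 3
  1×8+3 = 11 → write 3 carry 1
  4×8+1 = 33 → write 1 carry 4
  2×8+4 = 20 → write 4 carry 2
  3×8+2 = 26 → write 2 carry 3
  3×8+3 = 27 → write 3 carry 3
  6×8+3 = 51 → write 3 carry 6
  2×8+6 = 22 → write 6 carry 2
  remaining carry: 2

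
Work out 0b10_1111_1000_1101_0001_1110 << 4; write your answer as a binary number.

0b10111110001101000111100000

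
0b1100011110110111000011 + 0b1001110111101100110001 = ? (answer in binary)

0b10110010110100011110100

Add column by column in base 2, right to left:
  1+1 = 0 carry 1
  1+0+1 = 0 carry 1
  0+0+1 = 1
  0+0 = 0
  0+1 = 1
  0+1 = 1
  1+0 = 1
  1+0 = 1
  1+1 = 0 carry 1
  0+1+1 = 0 carry 1
  1+0+1 = 0 carry 1
  1+1+1 = 1 carry 1
  0+1+1 = 0 carry 1
  1+1+1 = 1 carry 1
  1+1+1 = 1 carry 1
  1+0+1 = 0 carry 1
  1+1+1 = 1 carry 1
  0+1+1 = 0 carry 1
  0+1+1 = 0 carry 1
  0+0+1 = 1
  1+0 = 1
  1+1 = 0 carry 1
  final carry 1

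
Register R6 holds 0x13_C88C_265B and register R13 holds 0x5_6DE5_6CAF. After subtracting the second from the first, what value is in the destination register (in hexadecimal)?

0xE5AA6B9AC

Subtract column by column in base 16:
  B-F → C (borrow)
  5-A-1 → A (borrow)
  6-C-1 → 9 (borrow)
  2-6-1 → B (borrow)
  C-5-1 → 6
  8-E → A (borrow)
  8-D-1 → A (borrow)
  C-6-1 → 5
  3-5 → E (borrow)
  1-0-1 → 0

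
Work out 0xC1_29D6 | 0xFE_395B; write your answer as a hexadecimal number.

OR each hex digit independently (no carries):
  C|F=F, 1|E=F, 2|3=3, 9|9=9, D|5=D, 6|B=F

0xFF39DF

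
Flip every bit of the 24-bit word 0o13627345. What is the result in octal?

0o64150432

Each oct digit d becomes 7−d:
  1→6, 3→4, 6→1, 2→5, 7→0, 3→4, 4→3, 5→2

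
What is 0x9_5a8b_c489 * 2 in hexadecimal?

0x12b5178912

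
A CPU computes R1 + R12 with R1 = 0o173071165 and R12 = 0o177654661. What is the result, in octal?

0o372746046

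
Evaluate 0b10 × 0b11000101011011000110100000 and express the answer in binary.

Multiply each base-2 digit by 2, carrying:
  0×2 = 0 → write 0
  0×2 = 0 → write 0
  0×2 = 0 → write 0
  0×2 = 0 → write 0
  0×2 = 0 → write 0
  1×2 = 2 → write 0 carry 1
  0×2+1 = 1 → write 1
  1×2 = 2 → write 0 carry 1
  1×2+1 = 3 → write 1 carry 1
  0×2+1 = 1 → write 1
  0×2 = 0 → write 0
  0×2 = 0 → write 0
  1×2 = 2 → write 0 carry 1
  1×2+1 = 3 → write 1 carry 1
  0×2+1 = 1 → write 1
  1×2 = 2 → write 0 carry 1
  1×2+1 = 3 → write 1 carry 1
  0×2+1 = 1 → write 1
  1×2 = 2 → write 0 carry 1
  0×2+1 = 1 → write 1
  1×2 = 2 → write 0 carry 1
  0×2+1 = 1 → write 1
  0×2 = 0 → write 0
  0×2 = 0 → write 0
  1×2 = 2 → write 0 carry 1
  1×2+1 = 3 → write 1 carry 1
  remaining carry: 1

0b110001010110110001101000000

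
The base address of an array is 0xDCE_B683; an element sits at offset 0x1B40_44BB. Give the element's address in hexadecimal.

Add column by column in base 16, right to left:
  3+B = E
  8+B = 3 carry 1
  6+4+1 = B
  B+4 = F
  E+0 = E
  C+4 = 0 carry 1
  D+B+1 = 9 carry 1
  0+1+1 = 2

0x290EFB3E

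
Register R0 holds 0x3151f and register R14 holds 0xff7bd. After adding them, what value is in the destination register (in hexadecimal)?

0x130cdc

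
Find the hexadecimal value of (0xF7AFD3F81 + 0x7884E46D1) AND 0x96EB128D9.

0x102010050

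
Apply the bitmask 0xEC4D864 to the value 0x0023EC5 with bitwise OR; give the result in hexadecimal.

0xEC6FEE5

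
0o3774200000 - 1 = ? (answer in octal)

The trailing 5 digits are 0, so subtracting 1 borrows through: they become 7 and the next digit up decrements.

0o3774177777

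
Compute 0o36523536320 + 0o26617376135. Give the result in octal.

Add column by column in base 8, right to left:
  0+5 = 5
  2+3 = 5
  3+1 = 4
  6+6 = 4 carry 1
  3+7+1 = 3 carry 1
  5+3+1 = 1 carry 1
  3+7+1 = 3 carry 1
  2+1+1 = 4
  5+6 = 3 carry 1
  6+6+1 = 5 carry 1
  3+2+1 = 6

0o65343134455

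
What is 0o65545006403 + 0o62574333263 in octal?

Add column by column in base 8, right to left:
  3+3 = 6
  0+6 = 6
  4+2 = 6
  6+3 = 1 carry 1
  0+3+1 = 4
  0+3 = 3
  5+4 = 1 carry 1
  4+7+1 = 4 carry 1
  5+5+1 = 3 carry 1
  5+2+1 = 0 carry 1
  6+6+1 = 5 carry 1
  final carry 1

0o150341341666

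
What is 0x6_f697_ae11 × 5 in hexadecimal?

0x22d0f66655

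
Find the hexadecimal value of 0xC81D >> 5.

0x640

5 bits is not a whole number of base-16 digits; in binary: 1100100000011101 >> 5 = 11001000000.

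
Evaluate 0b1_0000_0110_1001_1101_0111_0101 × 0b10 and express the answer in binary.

0b10000011010011101011101010

Multiply each base-2 digit by 2, carrying:
  1×2 = 2 → write 0 carry 1
  0×2+1 = 1 → write 1
  1×2 = 2 → write 0 carry 1
  0×2+1 = 1 → write 1
  1×2 = 2 → write 0 carry 1
  1×2+1 = 3 → write 1 carry 1
  1×2+1 = 3 → write 1 carry 1
  0×2+1 = 1 → write 1
  1×2 = 2 → write 0 carry 1
  0×2+1 = 1 → write 1
  1×2 = 2 → write 0 carry 1
  1×2+1 = 3 → write 1 carry 1
  1×2+1 = 3 → write 1 carry 1
  0×2+1 = 1 → write 1
  0×2 = 0 → write 0
  1×2 = 2 → write 0 carry 1
  0×2+1 = 1 → write 1
  1×2 = 2 → write 0 carry 1
  1×2+1 = 3 → write 1 carry 1
  0×2+1 = 1 → write 1
  0×2 = 0 → write 0
  0×2 = 0 → write 0
  0×2 = 0 → write 0
  0×2 = 0 → write 0
  1×2 = 2 → write 0 carry 1
  remaining carry: 1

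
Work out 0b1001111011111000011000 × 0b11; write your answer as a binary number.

Multiply each base-2 digit by 3, carrying:
  0×3 = 0 → write 0
  0×3 = 0 → write 0
  0×3 = 0 → write 0
  1×3 = 3 → write 1 carry 1
  1×3+1 = 4 → write 0 carry 2
  0×3+2 = 2 → write 0 carry 1
  0×3+1 = 1 → write 1
  0×3 = 0 → write 0
  0×3 = 0 → write 0
  1×3 = 3 → write 1 carry 1
  1×3+1 = 4 → write 0 carry 2
  1×3+2 = 5 → write 1 carry 2
  1×3+2 = 5 → write 1 carry 2
  1×3+2 = 5 → write 1 carry 2
  0×3+2 = 2 → write 0 carry 1
  1×3+1 = 4 → write 0 carry 2
  1×3+2 = 5 → write 1 carry 2
  1×3+2 = 5 → write 1 carry 2
  1×3+2 = 5 → write 1 carry 2
  0×3+2 = 2 → write 0 carry 1
  0×3+1 = 1 → write 1
  1×3 = 3 → write 1 carry 1
  remaining carry: 1

0b11101110011101001001000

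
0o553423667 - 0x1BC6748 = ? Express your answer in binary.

0o553423667 = 0b101101011100010011110110111 in binary.
0x1BC6748 = 0b1101111000110011101001000 in binary.
Subtract column by column in base 2:
  1-0 → 1
  1-0 → 1
  1-0 → 1
  0-1 → 1 (borrow)
  1-0-1 → 0
  1-0 → 1
  0-1 → 1 (borrow)
  1-0-1 → 0
  1-1 → 0
  1-1 → 0
  1-1 → 0
  0-0 → 0
  0-0 → 0
  1-1 → 0
  0-1 → 1 (borrow)
  0-0-1 → 1 (borrow)
  0-0-1 → 1 (borrow)
  1-0-1 → 0
  1-1 → 0
  1-1 → 0
  0-1 → 1 (borrow)
  1-1-1 → 1 (borrow)
  0-0-1 → 1 (borrow)
  1-1-1 → 1 (borrow)
  1-1-1 → 1 (borrow)
  0-0-1 → 1 (borrow)
  1-0-1 → 0

0b11111100011100000001101111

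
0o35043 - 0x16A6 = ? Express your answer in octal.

0o21575

0x16A6 = 0o13246 in octal.
Subtract column by column in base 8:
  3-6 → 5 (borrow)
  4-4-1 → 7 (borrow)
  0-2-1 → 5 (borrow)
  5-3-1 → 1
  3-1 → 2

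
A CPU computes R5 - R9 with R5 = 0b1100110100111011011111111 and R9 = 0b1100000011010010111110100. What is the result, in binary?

Subtract column by column in base 2:
  1-0 → 1
  1-0 → 1
  1-1 → 0
  1-0 → 1
  1-1 → 0
  1-1 → 0
  1-1 → 0
  1-1 → 0
  0-1 → 1 (borrow)
  1-0-1 → 0
  1-1 → 0
  0-0 → 0
  1-0 → 1
  1-1 → 0
  1-0 → 1
  0-1 → 1 (borrow)
  0-1-1 → 0 (borrow)
  1-0-1 → 0
  0-0 → 0
  1-0 → 1
  1-0 → 1
  0-0 → 0
  0-0 → 0
  1-1 → 0
  1-1 → 0

0b110001101000100001011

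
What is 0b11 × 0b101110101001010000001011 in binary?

Multiply each base-2 digit by 3, carrying:
  1×3 = 3 → write 1 carry 1
  1×3+1 = 4 → write 0 carry 2
  0×3+2 = 2 → write 0 carry 1
  1×3+1 = 4 → write 0 carry 2
  0×3+2 = 2 → write 0 carry 1
  0×3+1 = 1 → write 1
  0×3 = 0 → write 0
  0×3 = 0 → write 0
  0×3 = 0 → write 0
  0×3 = 0 → write 0
  1×3 = 3 → write 1 carry 1
  0×3+1 = 1 → write 1
  1×3 = 3 → write 1 carry 1
  0×3+1 = 1 → write 1
  0×3 = 0 → write 0
  1×3 = 3 → write 1 carry 1
  0×3+1 = 1 → write 1
  1×3 = 3 → write 1 carry 1
  0×3+1 = 1 → write 1
  1×3 = 3 → write 1 carry 1
  1×3+1 = 4 → write 0 carry 2
  1×3+2 = 5 → write 1 carry 2
  0×3+2 = 2 → write 0 carry 1
  1×3+1 = 4 → write 0 carry 2
  remaining carry: 10

0b10001011111011110000100001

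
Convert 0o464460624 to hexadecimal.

0x4D26194

Each octal digit is 3 bits: 4=100 6=110 4=100 4=100 6=110 0=000 6=110 2=010 4=100.
Group the bits into nibbles: 0100 1101 0010 0110 0001 1001 0100 → 4D26194.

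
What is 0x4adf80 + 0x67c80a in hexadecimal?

0xb2a78a

Add column by column in base 16, right to left:
  0+a = a
  8+0 = 8
  f+8 = 7 carry 1
  d+c+1 = a carry 1
  a+7+1 = 2 carry 1
  4+6+1 = b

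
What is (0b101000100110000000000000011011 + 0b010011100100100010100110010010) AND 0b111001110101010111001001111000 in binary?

Add column by column in base 2, right to left:
  1+0 = 1
  1+1 = 0 carry 1
  0+0+1 = 1
  1+0 = 1
  1+1 = 0 carry 1
  0+0+1 = 1
  0+0 = 0
  0+1 = 1
  0+1 = 1
  0+0 = 0
  0+0 = 0
  0+1 = 1
  0+0 = 0
  0+1 = 1
  0+0 = 0
  0+0 = 0
  0+0 = 0
  0+1 = 1
  0+0 = 0
  1+0 = 1
  1+1 = 0 carry 1
  0+0+1 = 1
  0+0 = 0
  1+1 = 0 carry 1
  0+1+1 = 0 carry 1
  0+1+1 = 0 carry 1
  0+0+1 = 1
  1+0 = 1
  0+1 = 1
  1+0 = 1
Sum = 0b111100001010100010100110101101; now AND with 0b111001110101010111001001111000:
  111100001010100010100110101101
& 111001110101010111001001111000
= 111000000000000010000000101000

0b111000000000000010000000101000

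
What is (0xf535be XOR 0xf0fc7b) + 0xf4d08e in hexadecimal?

0xfa9a53

First 0xf535be XOR 0xf0fc7b = 0x05c9c5.
Add column by column in base 16, right to left:
  5+e = 3 carry 1
  c+8+1 = 5 carry 1
  9+0+1 = a
  c+d = 9 carry 1
  5+4+1 = a
  0+f = f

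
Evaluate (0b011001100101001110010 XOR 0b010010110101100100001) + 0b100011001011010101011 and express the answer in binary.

0b101110011011111111110

First 0b011001100101001110010 XOR 0b010010110101100100001 = 0b001011010000101010011.
Add column by column in base 2, right to left:
  1+1 = 0 carry 1
  1+1+1 = 1 carry 1
  0+0+1 = 1
  0+1 = 1
  1+0 = 1
  0+1 = 1
  1+0 = 1
  0+1 = 1
  1+0 = 1
  0+1 = 1
  0+1 = 1
  0+0 = 0
  0+1 = 1
  1+0 = 1
  0+0 = 0
  1+1 = 0 carry 1
  1+1+1 = 1 carry 1
  0+0+1 = 1
  1+0 = 1
  0+0 = 0
  0+1 = 1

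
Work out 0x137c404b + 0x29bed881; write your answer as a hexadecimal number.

Add column by column in base 16, right to left:
  b+1 = c
  4+8 = c
  0+8 = 8
  4+d = 1 carry 1
  c+e+1 = b carry 1
  7+b+1 = 3 carry 1
  3+9+1 = d
  1+2 = 3

0x3d3b18cc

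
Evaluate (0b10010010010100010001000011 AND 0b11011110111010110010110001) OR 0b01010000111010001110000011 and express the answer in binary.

0b10010010010100010001000011 AND 0b11011110111010110010110001 = 0b10010010010000010000000001.
Then OR with 0b01010000111010001110000011.

0b11010010111010011110000011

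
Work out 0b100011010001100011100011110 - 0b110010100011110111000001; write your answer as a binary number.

Subtract column by column in base 2:
  0-1 → 1 (borrow)
  1-0-1 → 0
  1-0 → 1
  1-0 → 1
  1-0 → 1
  0-0 → 0
  0-1 → 1 (borrow)
  0-1-1 → 0 (borrow)
  1-1-1 → 1 (borrow)
  1-0-1 → 0
  1-1 → 0
  0-1 → 1 (borrow)
  0-1-1 → 0 (borrow)
  0-1-1 → 0 (borrow)
  1-0-1 → 0
  1-0 → 1
  0-0 → 0
  0-1 → 1 (borrow)
  0-0-1 → 1 (borrow)
  1-1-1 → 1 (borrow)
  0-0-1 → 1 (borrow)
  1-0-1 → 0
  1-1 → 0
  0-1 → 1 (borrow)
  0-0-1 → 1 (borrow)
  0-0-1 → 1 (borrow)
  1-0-1 → 0

0b11100111101000100101011101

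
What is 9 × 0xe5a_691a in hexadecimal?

Multiply each base-16 digit by 9, carrying:
  a×9 = 90 → write a carry 5
  1×9+5 = 14 → write e
  9×9 = 81 → write 1 carry 5
  6×9+5 = 59 → write b carry 3
  a×9+3 = 93 → write d carry 5
  5×9+5 = 50 → write 2 carry 3
  e×9+3 = 129 → write 1 carry 8
  remaining carry: 8

0x812db1ea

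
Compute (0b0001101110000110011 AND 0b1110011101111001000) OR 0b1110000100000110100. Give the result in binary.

0b1110001100000110100

0b0001101110000110011 AND 0b1110011101111001000 = 0b0000001100000000000.
Then OR with 0b1110000100000110100.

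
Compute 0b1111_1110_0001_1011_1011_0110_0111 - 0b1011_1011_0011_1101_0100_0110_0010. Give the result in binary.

Subtract column by column in base 2:
  1-0 → 1
  1-1 → 0
  1-0 → 1
  0-0 → 0
  0-0 → 0
  1-1 → 0
  1-1 → 0
  0-0 → 0
  1-0 → 1
  1-0 → 1
  0-1 → 1 (borrow)
  1-0-1 → 0
  1-1 → 0
  1-0 → 1
  0-1 → 1 (borrow)
  1-1-1 → 1 (borrow)
  1-1-1 → 1 (borrow)
  0-1-1 → 0 (borrow)
  0-0-1 → 1 (borrow)
  0-0-1 → 1 (borrow)
  0-1-1 → 0 (borrow)
  1-1-1 → 1 (borrow)
  1-0-1 → 0
  1-1 → 0
  1-1 → 0
  1-1 → 0
  1-0 → 1
  1-1 → 0

0b100001011011110011100000101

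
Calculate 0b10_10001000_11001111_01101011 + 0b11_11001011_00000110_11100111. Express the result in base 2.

Add column by column in base 2, right to left:
  1+1 = 0 carry 1
  1+1+1 = 1 carry 1
  0+1+1 = 0 carry 1
  1+0+1 = 0 carry 1
  0+0+1 = 1
  1+1 = 0 carry 1
  1+1+1 = 1 carry 1
  0+1+1 = 0 carry 1
  1+0+1 = 0 carry 1
  1+1+1 = 1 carry 1
  1+1+1 = 1 carry 1
  1+0+1 = 0 carry 1
  0+0+1 = 1
  0+0 = 0
  1+0 = 1
  1+0 = 1
  0+1 = 1
  0+1 = 1
  0+0 = 0
  1+1 = 0 carry 1
  0+0+1 = 1
  0+0 = 0
  0+1 = 1
  1+1 = 0 carry 1
  0+1+1 = 0 carry 1
  1+1+1 = 1 carry 1
  final carry 1

0b110010100111101011001010010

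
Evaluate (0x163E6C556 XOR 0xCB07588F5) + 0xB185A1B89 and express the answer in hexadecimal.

First 0x163E6C556 XOR 0xCB07588F5 = 0xDD3934DA3.
Add column by column in base 16, right to left:
  3+9 = C
  A+8 = 2 carry 1
  D+B+1 = 9 carry 1
  4+1+1 = 6
  3+A = D
  9+5 = E
  3+8 = B
  D+1 = E
  D+B = 8 carry 1
  final carry 1

0x18EBED692C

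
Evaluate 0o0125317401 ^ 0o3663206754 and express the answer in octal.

XOR each oct digit independently (no carries):
  0^3=3, 1^6=7, 2^6=4, 5^3=6, 3^2=1, 1^0=1, 7^6=1, 4^7=3, 0^5=5, 1^4=5

0o3746111355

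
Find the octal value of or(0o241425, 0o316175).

OR each oct digit independently (no carries):
  2|3=3, 4|1=5, 1|6=7, 4|1=5, 2|7=7, 5|5=5

0o357575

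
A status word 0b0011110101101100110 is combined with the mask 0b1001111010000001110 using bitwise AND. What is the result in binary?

AND bit by bit (1 only where both bits are 1):
  0011110101101100110
& 1001111010000001110
= 0001110000000000110

0b0001110000000000110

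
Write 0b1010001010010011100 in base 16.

0x5149C

Group the bits into nibbles: 0101 0001 0100 1001 1100 → 5149C.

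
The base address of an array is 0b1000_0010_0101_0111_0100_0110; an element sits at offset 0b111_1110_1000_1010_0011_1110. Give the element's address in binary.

0b1000000001110000110000100

Add column by column in base 2, right to left:
  0+0 = 0
  1+1 = 0 carry 1
  1+1+1 = 1 carry 1
  0+1+1 = 0 carry 1
  0+1+1 = 0 carry 1
  0+1+1 = 0 carry 1
  1+0+1 = 0 carry 1
  0+0+1 = 1
  1+0 = 1
  1+1 = 0 carry 1
  1+0+1 = 0 carry 1
  0+1+1 = 0 carry 1
  1+0+1 = 0 carry 1
  0+0+1 = 1
  1+0 = 1
  0+1 = 1
  0+0 = 0
  1+1 = 0 carry 1
  0+1+1 = 0 carry 1
  0+1+1 = 0 carry 1
  0+1+1 = 0 carry 1
  0+1+1 = 0 carry 1
  0+1+1 = 0 carry 1
  1+0+1 = 0 carry 1
  final carry 1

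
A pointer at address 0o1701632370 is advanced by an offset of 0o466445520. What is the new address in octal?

0o2370300110

Add column by column in base 8, right to left:
  0+0 = 0
  7+2 = 1 carry 1
  3+5+1 = 1 carry 1
  2+5+1 = 0 carry 1
  3+4+1 = 0 carry 1
  6+4+1 = 3 carry 1
  1+6+1 = 0 carry 1
  0+6+1 = 7
  7+4 = 3 carry 1
  1+0+1 = 2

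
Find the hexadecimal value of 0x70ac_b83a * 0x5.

Multiply each base-16 digit by 5, carrying:
  a×5 = 50 → write 2 carry 3
  3×5+3 = 18 → write 2 carry 1
  8×5+1 = 41 → write 9 carry 2
  b×5+2 = 57 → write 9 carry 3
  c×5+3 = 63 → write f carry 3
  a×5+3 = 53 → write 5 carry 3
  0×5+3 = 3 → write 3
  7×5 = 35 → write 3 carry 2
  remaining carry: 2

0x2335f9922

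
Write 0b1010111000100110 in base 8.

Group the bits in threes: 001 010 111 000 100 110 → 127046.

0o127046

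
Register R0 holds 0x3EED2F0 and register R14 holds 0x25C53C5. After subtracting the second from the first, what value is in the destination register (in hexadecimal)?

0x1927F2B

Subtract column by column in base 16:
  0-5 → B (borrow)
  F-C-1 → 2
  2-3 → F (borrow)
  D-5-1 → 7
  E-C → 2
  E-5 → 9
  3-2 → 1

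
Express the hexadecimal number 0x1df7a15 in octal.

0o167675025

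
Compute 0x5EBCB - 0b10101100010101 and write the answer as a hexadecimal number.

0x5C0B6

0b10101100010101 = 0x2B15 in hexadecimal.
Subtract column by column in base 16:
  B-5 → 6
  C-1 → B
  B-B → 0
  E-2 → C
  5-0 → 5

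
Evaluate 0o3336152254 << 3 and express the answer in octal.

0o33361522540

Shifting left by 3 bits = 1 oct digit: append 1 zero.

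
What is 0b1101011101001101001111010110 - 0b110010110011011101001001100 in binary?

Subtract column by column in base 2:
  0-0 → 0
  1-0 → 1
  1-1 → 0
  0-1 → 1 (borrow)
  1-0-1 → 0
  0-0 → 0
  1-1 → 0
  1-0 → 1
  1-0 → 1
  1-1 → 0
  0-0 → 0
  0-1 → 1 (borrow)
  1-1-1 → 1 (borrow)
  0-1-1 → 0 (borrow)
  1-0-1 → 0
  1-1 → 0
  0-1 → 1 (borrow)
  0-0-1 → 1 (borrow)
  1-0-1 → 0
  0-1 → 1 (borrow)
  1-1-1 → 1 (borrow)
  1-0-1 → 0
  1-1 → 0
  0-0 → 0
  1-0 → 1
  0-1 → 1 (borrow)
  1-1-1 → 1 (borrow)
  1-0-1 → 0

0b111000110110001100110001010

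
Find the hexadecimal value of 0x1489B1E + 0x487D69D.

0x5D071BB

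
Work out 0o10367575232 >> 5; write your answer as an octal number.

5 bits is not a whole number of base-8 digits; in binary: 1000011110111101111101010011010 >> 5 = 10000111101111011111010100.

0o207573724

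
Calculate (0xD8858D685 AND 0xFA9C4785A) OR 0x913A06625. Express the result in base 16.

0xD9BE07625

0xD8858D685 AND 0xFA9C4785A = 0xD88405000.
Then OR with 0x913A06625.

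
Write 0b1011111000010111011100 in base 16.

0x2F85DC

Group the bits into nibbles: 0010 1111 1000 0101 1101 1100 → 2F85DC.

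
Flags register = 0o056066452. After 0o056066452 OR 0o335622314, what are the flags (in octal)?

0o377666756

OR each oct digit independently (no carries):
  0|3=3, 5|3=7, 6|5=7, 0|6=6, 6|2=6, 6|2=6, 4|3=7, 5|1=5, 2|4=6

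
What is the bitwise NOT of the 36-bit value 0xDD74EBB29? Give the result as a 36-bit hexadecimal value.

Each hex digit d becomes F−d:
  D→2, D→2, 7→8, 4→B, E→1, B→4, B→4, 2→D, 9→6

0x228B144D6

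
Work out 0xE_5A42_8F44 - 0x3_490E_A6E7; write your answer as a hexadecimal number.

Subtract column by column in base 16:
  4-7 → D (borrow)
  4-E-1 → 5 (borrow)
  F-6-1 → 8
  8-A → E (borrow)
  2-E-1 → 3 (borrow)
  4-0-1 → 3
  A-9 → 1
  5-4 → 1
  E-3 → B

0xB1133E85D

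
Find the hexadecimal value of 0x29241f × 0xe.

0x23ff9b2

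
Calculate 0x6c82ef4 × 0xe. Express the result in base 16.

0x5ef29158

Multiply each base-16 digit by 14, carrying:
  4×14 = 56 → write 8 carry 3
  f×14+3 = 213 → write 5 carry 13
  e×14+13 = 209 → write 1 carry 13
  2×14+13 = 41 → write 9 carry 2
  8×14+2 = 114 → write 2 carry 7
  c×14+7 = 175 → write f carry 10
  6×14+10 = 94 → write e carry 5
  remaining carry: 5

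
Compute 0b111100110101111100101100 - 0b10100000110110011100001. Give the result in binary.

Subtract column by column in base 2:
  0-1 → 1 (borrow)
  0-0-1 → 1 (borrow)
  1-0-1 → 0
  1-0 → 1
  0-0 → 0
  1-1 → 0
  0-1 → 1 (borrow)
  0-1-1 → 0 (borrow)
  1-0-1 → 0
  1-0 → 1
  1-1 → 0
  1-1 → 0
  1-0 → 1
  0-1 → 1 (borrow)
  1-1-1 → 1 (borrow)
  0-0-1 → 1 (borrow)
  1-0-1 → 0
  1-0 → 1
  0-0 → 0
  0-0 → 0
  1-1 → 0
  1-0 → 1
  1-1 → 0
  1-0 → 1

0b101000101111001001001011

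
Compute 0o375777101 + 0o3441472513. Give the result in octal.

Add column by column in base 8, right to left:
  1+3 = 4
  0+1 = 1
  1+5 = 6
  7+2 = 1 carry 1
  7+7+1 = 7 carry 1
  7+4+1 = 4 carry 1
  5+1+1 = 7
  7+4 = 3 carry 1
  3+4+1 = 0 carry 1
  0+3+1 = 4

0o4037471614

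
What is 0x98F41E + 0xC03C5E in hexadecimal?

Add column by column in base 16, right to left:
  E+E = C carry 1
  1+5+1 = 7
  4+C = 0 carry 1
  F+3+1 = 3 carry 1
  8+0+1 = 9
  9+C = 5 carry 1
  final carry 1

0x159307C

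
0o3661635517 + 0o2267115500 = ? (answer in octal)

0o6150753217

Add column by column in base 8, right to left:
  7+0 = 7
  1+0 = 1
  5+5 = 2 carry 1
  5+5+1 = 3 carry 1
  3+1+1 = 5
  6+1 = 7
  1+7 = 0 carry 1
  6+6+1 = 5 carry 1
  6+2+1 = 1 carry 1
  3+2+1 = 6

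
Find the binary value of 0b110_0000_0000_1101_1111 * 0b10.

Multiply each base-2 digit by 2, carrying:
  1×2 = 2 → write 0 carry 1
  1×2+1 = 3 → write 1 carry 1
  1×2+1 = 3 → write 1 carry 1
  1×2+1 = 3 → write 1 carry 1
  1×2+1 = 3 → write 1 carry 1
  0×2+1 = 1 → write 1
  1×2 = 2 → write 0 carry 1
  1×2+1 = 3 → write 1 carry 1
  0×2+1 = 1 → write 1
  0×2 = 0 → write 0
  0×2 = 0 → write 0
  0×2 = 0 → write 0
  0×2 = 0 → write 0
  0×2 = 0 → write 0
  0×2 = 0 → write 0
  0×2 = 0 → write 0
  0×2 = 0 → write 0
  1×2 = 2 → write 0 carry 1
  1×2+1 = 3 → write 1 carry 1
  remaining carry: 1

0b11000000000110111110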